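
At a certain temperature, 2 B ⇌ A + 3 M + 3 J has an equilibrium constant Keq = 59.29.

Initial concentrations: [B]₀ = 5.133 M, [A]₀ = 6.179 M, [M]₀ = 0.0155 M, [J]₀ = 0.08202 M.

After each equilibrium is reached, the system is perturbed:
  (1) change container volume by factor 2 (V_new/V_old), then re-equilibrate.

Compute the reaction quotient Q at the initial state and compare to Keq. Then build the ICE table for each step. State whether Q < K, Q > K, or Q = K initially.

Q₀ = 4.8187e-10 vs Keq = 59.29 ⇒ Q<K, forward
Step 1:
                  B         A         M         J
  I           5.133     6.179    0.0155   0.08202
  C          -1.442    0.7211     2.163     2.163
  E           3.691       6.9     2.179     2.245
  solve Keq expr → x = 0.7211; check Q = 59.29
Then change container volume by factor 2 (V_new/V_old).
Step 2:
                  B         A         M         J
  I           1.845      3.45     1.089     1.123
  C         -0.4477    0.2238    0.6715    0.6715
  E           1.398     3.674     1.761     1.794
  solve Keq expr → x = 0.2238; check Q = 59.29

Q₀ = 4.8187e-10; Q < K (proceeds forward)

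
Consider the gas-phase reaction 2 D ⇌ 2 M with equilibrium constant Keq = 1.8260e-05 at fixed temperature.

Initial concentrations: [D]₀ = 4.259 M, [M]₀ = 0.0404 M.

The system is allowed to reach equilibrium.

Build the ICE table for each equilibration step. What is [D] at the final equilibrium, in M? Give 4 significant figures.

[D]_eq = 4.281 M

Q₀ = 8.9980e-05 vs Keq = 1.8260e-05 ⇒ Q>K, reverse
Step 1:
                   D          M
  I            4.259     0.0404
  C          0.02211   -0.02211
  E            4.281    0.01829
  solve Keq expr → x = -0.01105; check Q = 1.8260e-05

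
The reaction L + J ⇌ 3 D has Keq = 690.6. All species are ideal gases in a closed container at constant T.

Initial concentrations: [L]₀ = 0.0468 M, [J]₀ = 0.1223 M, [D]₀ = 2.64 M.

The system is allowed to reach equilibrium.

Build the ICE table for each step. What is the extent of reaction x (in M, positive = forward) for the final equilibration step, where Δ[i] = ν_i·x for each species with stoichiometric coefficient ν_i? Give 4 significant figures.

x = -0.06559 M

Q₀ = 3215 vs Keq = 690.6 ⇒ Q>K, reverse
Step 1:
                   L          J          D
  I           0.0468     0.1223       2.64
  C          0.06559    0.06559    -0.1968
  E           0.1124     0.1879      2.443
  solve Keq expr → x = -0.06559; check Q = 690.6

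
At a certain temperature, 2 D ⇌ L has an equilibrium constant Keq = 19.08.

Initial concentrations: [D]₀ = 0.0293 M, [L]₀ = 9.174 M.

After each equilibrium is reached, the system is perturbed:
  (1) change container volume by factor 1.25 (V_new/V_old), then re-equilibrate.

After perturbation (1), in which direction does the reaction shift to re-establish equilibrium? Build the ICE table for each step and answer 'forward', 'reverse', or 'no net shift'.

Direction: reverse

Q₀ = 1.0686e+04 vs Keq = 19.08 ⇒ Q>K, reverse
Step 1:
                   D          L
  Initial     0.0293      9.174
  Change      0.6517    -0.3258
  Equil        0.681      8.848
  solve Keq expr → x = -0.3258; check Q = 19.08
Then change container volume by factor 1.25 (V_new/V_old).
Step 2:
                   D          L
  Initial     0.5448      7.079
  Change     0.06295   -0.03147
  Equil       0.6077      7.047
  solve Keq expr → x = -0.03147; check Q = 19.08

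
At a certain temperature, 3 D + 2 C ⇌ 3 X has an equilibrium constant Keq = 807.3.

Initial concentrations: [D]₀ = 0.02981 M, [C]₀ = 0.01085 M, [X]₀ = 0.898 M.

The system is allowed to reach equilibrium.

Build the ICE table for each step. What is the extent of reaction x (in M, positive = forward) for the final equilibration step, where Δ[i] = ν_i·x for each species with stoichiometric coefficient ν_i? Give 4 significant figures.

Q₀ = 2.3221e+08 vs Keq = 807.3 ⇒ Q>K, reverse
Step 1:
                  D         C         X
  init      0.02981   0.01085     0.898
  Δ          0.2199    0.1466   -0.2199
  eq         0.2497    0.1575    0.6781
  solve Keq expr → x = -0.07331; check Q = 807.3

x = -0.07331 M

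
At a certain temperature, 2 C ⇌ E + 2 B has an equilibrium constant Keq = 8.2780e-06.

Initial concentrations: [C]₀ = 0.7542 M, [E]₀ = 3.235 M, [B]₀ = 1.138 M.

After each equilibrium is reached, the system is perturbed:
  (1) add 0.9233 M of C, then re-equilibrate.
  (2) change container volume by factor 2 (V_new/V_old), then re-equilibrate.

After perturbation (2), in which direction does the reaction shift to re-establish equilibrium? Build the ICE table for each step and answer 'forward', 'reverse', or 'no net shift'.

Direction: forward

Q₀ = 7.365 vs Keq = 8.2780e-06 ⇒ Q>K, reverse
Step 1:
                  C         E         B
  Initial    0.7542     3.235     1.138
  Change      1.135   -0.5673    -1.135
  Equil       1.889     2.668  0.003327
  solve Keq expr → x = -0.5673; check Q = 8.2780e-06
Then add 0.9233 M of C.
Step 2:
                  C         E         B
  Initial     2.812     2.668  0.003327
  Change  -0.001623 8.1142e-04  0.001623
  Equil       2.811     2.668   0.00495
  solve Keq expr → x = 8.1142e-04; check Q = 8.2780e-06
Then change container volume by factor 2 (V_new/V_old).
Step 3:
                  C         E         B
  Initial     1.405     1.334  0.002475
  Change  -0.001022 5.1100e-04  0.001022
  Equil       1.404     1.335  0.003497
  solve Keq expr → x = 5.1100e-04; check Q = 8.2780e-06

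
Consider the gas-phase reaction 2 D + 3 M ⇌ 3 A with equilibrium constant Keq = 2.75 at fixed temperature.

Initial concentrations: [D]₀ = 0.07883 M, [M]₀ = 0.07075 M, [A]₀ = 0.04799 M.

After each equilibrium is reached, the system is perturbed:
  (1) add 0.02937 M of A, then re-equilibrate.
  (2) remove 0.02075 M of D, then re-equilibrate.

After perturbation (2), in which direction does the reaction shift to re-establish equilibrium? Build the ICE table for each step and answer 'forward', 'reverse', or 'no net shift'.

Direction: reverse

Q₀ = 50.22 vs Keq = 2.75 ⇒ Q>K, reverse
Step 1:
                    D           M           A
  I           0.07883     0.07075     0.04799
  C            0.0143     0.02145    -0.02145
  E           0.09313      0.0922     0.02654
  solve Keq expr → x = -0.00715; check Q = 2.75
Then add 0.02937 M of A.
Step 2:
                    D           M           A
  I           0.09313      0.0922     0.05591
  C           0.01361     0.02041    -0.02041
  E            0.1067      0.1126      0.0355
  solve Keq expr → x = -0.006803; check Q = 2.75
Then remove 0.02075 M of D.
Step 3:
                    D           M           A
  I           0.08599      0.1126      0.0355
  C          0.002212    0.003318   -0.003318
  E            0.0882      0.1159     0.03218
  solve Keq expr → x = -0.001106; check Q = 2.75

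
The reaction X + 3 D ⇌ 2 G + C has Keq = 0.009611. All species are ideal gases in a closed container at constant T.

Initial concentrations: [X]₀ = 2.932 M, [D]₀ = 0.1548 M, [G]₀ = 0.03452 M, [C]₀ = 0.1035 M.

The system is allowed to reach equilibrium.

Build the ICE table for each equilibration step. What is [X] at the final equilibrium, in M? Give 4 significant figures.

[X]_eq = 2.933 M

Q₀ = 0.01134 vs Keq = 0.009611 ⇒ Q>K, reverse
Step 1:
                  X         D         G         C
  Initial     2.932    0.1548   0.03452    0.1035
  Change  8.8622e-04  0.002659 -0.001772 -8.8622e-04
  Equil       2.933    0.1575   0.03275    0.1026
  solve Keq expr → x = -8.8622e-04; check Q = 0.009611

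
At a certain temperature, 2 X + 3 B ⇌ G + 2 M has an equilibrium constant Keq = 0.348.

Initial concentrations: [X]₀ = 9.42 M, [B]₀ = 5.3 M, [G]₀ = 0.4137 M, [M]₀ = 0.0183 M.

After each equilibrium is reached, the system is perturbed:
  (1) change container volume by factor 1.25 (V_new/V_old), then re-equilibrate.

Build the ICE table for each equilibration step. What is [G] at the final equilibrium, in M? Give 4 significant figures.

[G]_eq = 1.443 M

Q₀ = 1.0487e-08 vs Keq = 0.348 ⇒ Q<K, forward
Step 1:
                    X           B           G           M
  Initial        9.42         5.3      0.4137      0.0183
  Change       -2.862      -4.293       1.431       2.862
  Equil         6.558       1.007       1.845        2.88
  solve Keq expr → x = 1.431; check Q = 0.348
Then change container volume by factor 1.25 (V_new/V_old).
Step 2:
                    X           B           G           M
  Initial       5.247      0.8059       1.476       2.304
  Change      0.06493     0.09739    -0.03246    -0.06493
  Equil         5.312      0.9033       1.443       2.239
  solve Keq expr → x = -0.03246; check Q = 0.348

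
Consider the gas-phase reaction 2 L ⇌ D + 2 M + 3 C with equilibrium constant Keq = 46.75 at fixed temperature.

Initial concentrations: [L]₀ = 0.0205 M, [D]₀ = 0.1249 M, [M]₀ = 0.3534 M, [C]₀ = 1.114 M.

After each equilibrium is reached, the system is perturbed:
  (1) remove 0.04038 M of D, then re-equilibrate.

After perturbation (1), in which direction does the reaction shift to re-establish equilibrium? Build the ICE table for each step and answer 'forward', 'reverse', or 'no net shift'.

Direction: forward

Q₀ = 51.31 vs Keq = 46.75 ⇒ Q>K, reverse
Step 1:
                  L         D         M         C
  I          0.0205    0.1249    0.3534     1.114
  C       8.5235e-04 -4.2618e-04 -8.5235e-04 -0.001279
  E         0.02135    0.1245    0.3525     1.113
  solve Keq expr → x = -4.2618e-04; check Q = 46.75
Then remove 0.04038 M of D.
Step 2:
                  L         D         M         C
  I         0.02135   0.08409    0.3525     1.113
  C        -0.00334   0.00167   0.00334  0.005009
  E         0.01801   0.08576    0.3559     1.118
  solve Keq expr → x = 0.00167; check Q = 46.75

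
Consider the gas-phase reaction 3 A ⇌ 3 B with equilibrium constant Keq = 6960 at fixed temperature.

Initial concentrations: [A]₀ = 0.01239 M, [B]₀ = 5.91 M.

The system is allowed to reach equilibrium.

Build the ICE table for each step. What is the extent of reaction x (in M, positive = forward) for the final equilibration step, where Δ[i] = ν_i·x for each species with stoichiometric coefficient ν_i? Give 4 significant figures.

Q₀ = 1.0853e+08 vs Keq = 6960 ⇒ Q>K, reverse
Step 1:
                  A         B
  I         0.01239      5.91
  C          0.2824   -0.2824
  E          0.2948     5.628
  solve Keq expr → x = -0.09412; check Q = 6960

x = -0.09412 M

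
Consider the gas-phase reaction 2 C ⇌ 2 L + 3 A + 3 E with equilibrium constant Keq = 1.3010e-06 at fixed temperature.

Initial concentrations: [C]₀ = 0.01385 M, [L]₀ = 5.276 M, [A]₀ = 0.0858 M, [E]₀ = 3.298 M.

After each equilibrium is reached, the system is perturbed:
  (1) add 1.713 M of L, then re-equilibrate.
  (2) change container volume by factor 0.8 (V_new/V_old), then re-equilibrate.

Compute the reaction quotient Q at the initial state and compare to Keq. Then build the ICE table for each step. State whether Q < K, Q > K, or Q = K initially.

Q₀ = 3288; Q > K (proceeds reverse)

Q₀ = 3288 vs Keq = 1.3010e-06 ⇒ Q>K, reverse
Step 1:
                  C         L         A         E
  I         0.01385     5.276    0.0858     3.298
  C         0.05707  -0.05707  -0.08561  -0.08561
  E         0.07092     5.219 1.9352e-04     3.212
  solve Keq expr → x = -0.02854; check Q = 1.3010e-06
Then add 1.713 M of L.
Step 2:
                  C         L         A         E
  I         0.07092     6.932 1.9352e-04     3.212
  C       2.2219e-05 -2.2219e-05 -3.3328e-05 -3.3328e-05
  E         0.07094     6.932 1.6019e-04     3.212
  solve Keq expr → x = -1.1109e-05; check Q = 1.3010e-06
Then change container volume by factor 0.8 (V_new/V_old).
Step 3:
                  C         L         A         E
  I         0.08868     8.665 2.0024e-04     4.015
  C       4.8025e-05 -4.8025e-05 -7.2037e-05 -7.2037e-05
  E         0.08873     8.665 1.2820e-04     4.015
  solve Keq expr → x = -2.4012e-05; check Q = 1.3010e-06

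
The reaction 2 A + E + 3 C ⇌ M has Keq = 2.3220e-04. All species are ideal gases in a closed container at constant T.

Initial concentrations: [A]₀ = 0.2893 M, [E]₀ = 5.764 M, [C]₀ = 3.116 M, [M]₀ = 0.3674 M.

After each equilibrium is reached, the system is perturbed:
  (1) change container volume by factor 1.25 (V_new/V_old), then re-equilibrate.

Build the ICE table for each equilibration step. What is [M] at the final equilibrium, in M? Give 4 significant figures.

Q₀ = 0.02517 vs Keq = 2.3220e-04 ⇒ Q>K, reverse
Step 1:
                  A         E         C         M
  init       0.2893     5.764     3.116    0.3674
  Δ          0.5937    0.2968    0.8905   -0.2968
  eq          0.883     6.061     4.007   0.07056
  solve Keq expr → x = -0.2968; check Q = 2.3220e-04
Then change container volume by factor 1.25 (V_new/V_old).
Step 2:
                  A         E         C         M
  init       0.7064     4.849     3.205   0.05645
  Δ         0.06442   0.03221   0.09664  -0.03221
  eq         0.7708     4.881     3.302   0.02424
  solve Keq expr → x = -0.03221; check Q = 2.3220e-04

[M]_eq = 0.02424 M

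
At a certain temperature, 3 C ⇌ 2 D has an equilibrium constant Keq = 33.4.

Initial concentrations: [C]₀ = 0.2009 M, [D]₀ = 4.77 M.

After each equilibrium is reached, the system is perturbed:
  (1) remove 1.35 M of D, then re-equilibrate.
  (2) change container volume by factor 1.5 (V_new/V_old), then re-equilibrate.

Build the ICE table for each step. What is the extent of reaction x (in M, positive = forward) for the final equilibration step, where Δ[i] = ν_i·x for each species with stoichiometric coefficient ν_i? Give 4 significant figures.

Q₀ = 2806 vs Keq = 33.4 ⇒ Q>K, reverse
Step 1:
                  C         D
  init       0.2009      4.77
  Δ          0.6268   -0.4179
  eq         0.8277     4.352
  solve Keq expr → x = -0.2089; check Q = 33.4
Then remove 1.35 M of D.
Step 2:
                  C         D
  init       0.8277     3.002
  Δ         -0.1658    0.1105
  eq          0.662     3.113
  solve Keq expr → x = 0.05525; check Q = 33.4
Then change container volume by factor 1.5 (V_new/V_old).
Step 3:
                  C         D
  init       0.4413     2.075
  Δ         0.05761  -0.03841
  eq         0.4989     2.037
  solve Keq expr → x = -0.0192; check Q = 33.4

x = -0.0192 M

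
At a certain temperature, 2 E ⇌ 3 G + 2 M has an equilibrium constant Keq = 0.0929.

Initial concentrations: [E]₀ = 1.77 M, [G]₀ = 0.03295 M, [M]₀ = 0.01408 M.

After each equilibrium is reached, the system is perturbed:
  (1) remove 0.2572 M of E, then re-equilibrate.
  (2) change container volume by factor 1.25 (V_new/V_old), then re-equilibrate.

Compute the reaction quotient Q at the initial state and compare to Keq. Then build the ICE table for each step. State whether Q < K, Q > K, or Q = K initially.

Q₀ = 2.2637e-09; Q < K (proceeds forward)

Q₀ = 2.2637e-09 vs Keq = 0.0929 ⇒ Q<K, forward
Step 1:
                  E         G         M
  I            1.77   0.03295   0.01408
  C          -0.515    0.7725     0.515
  E           1.255    0.8055    0.5291
  solve Keq expr → x = 0.2575; check Q = 0.0929
Then remove 0.2572 M of E.
Step 2:
                  E         G         M
  I          0.9978    0.8055    0.5291
  C         0.03922  -0.05883  -0.03922
  E           1.037    0.7467    0.4899
  solve Keq expr → x = -0.01961; check Q = 0.0929
Then change container volume by factor 1.25 (V_new/V_old).
Step 3:
                  E         G         M
  I          0.8296    0.5973    0.3919
  C        -0.04639   0.06959   0.04639
  E          0.7832    0.6669    0.4383
  solve Keq expr → x = 0.0232; check Q = 0.0929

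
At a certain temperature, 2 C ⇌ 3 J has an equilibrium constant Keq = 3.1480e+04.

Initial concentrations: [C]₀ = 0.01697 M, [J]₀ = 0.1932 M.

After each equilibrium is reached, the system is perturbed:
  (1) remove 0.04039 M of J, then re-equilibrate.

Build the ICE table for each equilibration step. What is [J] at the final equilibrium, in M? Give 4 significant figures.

[J]_eq = 0.1776 M

Q₀ = 25.04 vs Keq = 3.1480e+04 ⇒ Q<K, forward
Step 1:
                    C           J
  init        0.01697      0.1932
  Δ           -0.0164      0.0246
  eq       5.7287e-04      0.2178
  solve Keq expr → x = 0.008199; check Q = 3.1480e+04
Then remove 0.04039 M of J.
Step 2:
                    C           J
  init     5.7287e-04      0.1774
  Δ       -1.5092e-04  2.2638e-04
  eq       4.2195e-04      0.1776
  solve Keq expr → x = 7.5459e-05; check Q = 3.1480e+04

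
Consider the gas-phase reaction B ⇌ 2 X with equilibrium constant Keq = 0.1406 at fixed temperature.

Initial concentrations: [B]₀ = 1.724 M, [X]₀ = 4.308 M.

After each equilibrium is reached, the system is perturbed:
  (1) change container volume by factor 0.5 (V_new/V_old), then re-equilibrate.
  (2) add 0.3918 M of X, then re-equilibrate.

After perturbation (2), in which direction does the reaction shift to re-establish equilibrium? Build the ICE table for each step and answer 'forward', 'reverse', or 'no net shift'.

Q₀ = 10.77 vs Keq = 0.1406 ⇒ Q>K, reverse
Step 1:
                   B          X
  init         1.724      4.308
  Δ            1.802     -3.604
  eq           3.526     0.7041
  solve Keq expr → x = -1.802; check Q = 0.1406
Then change container volume by factor 0.5 (V_new/V_old).
Step 2:
                   B          X
  init         7.052      1.408
  Δ           0.1992    -0.3985
  eq           7.251       1.01
  solve Keq expr → x = -0.1992; check Q = 0.1406
Then add 0.3918 M of X.
Step 3:
                   B          X
  init         7.251      1.402
  Δ           0.1894    -0.3787
  eq            7.44      1.023
  solve Keq expr → x = -0.1894; check Q = 0.1406

Direction: reverse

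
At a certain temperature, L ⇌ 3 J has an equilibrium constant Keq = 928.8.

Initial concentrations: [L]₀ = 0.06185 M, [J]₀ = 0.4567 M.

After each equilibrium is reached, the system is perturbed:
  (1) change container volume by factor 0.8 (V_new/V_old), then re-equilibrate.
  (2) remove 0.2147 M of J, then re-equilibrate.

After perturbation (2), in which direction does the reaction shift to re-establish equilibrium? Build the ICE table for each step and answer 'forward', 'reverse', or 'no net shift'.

Q₀ = 1.54 vs Keq = 928.8 ⇒ Q<K, forward
Step 1:
                    L           J
  init        0.06185      0.4567
  Δ          -0.06157      0.1847
  eq       2.8409e-04      0.6414
  solve Keq expr → x = 0.06157; check Q = 928.8
Then change container volume by factor 0.8 (V_new/V_old).
Step 2:
                    L           J
  init     3.5512e-04      0.8017
  Δ        1.9852e-04 -5.9555e-04
  eq       5.5363e-04      0.8012
  solve Keq expr → x = -1.9852e-04; check Q = 928.8
Then remove 0.2147 M of J.
Step 3:
                    L           J
  init     5.5363e-04      0.5865
  Δ       -3.3536e-04    0.001006
  eq       2.1828e-04      0.5875
  solve Keq expr → x = 3.3536e-04; check Q = 928.8

Direction: forward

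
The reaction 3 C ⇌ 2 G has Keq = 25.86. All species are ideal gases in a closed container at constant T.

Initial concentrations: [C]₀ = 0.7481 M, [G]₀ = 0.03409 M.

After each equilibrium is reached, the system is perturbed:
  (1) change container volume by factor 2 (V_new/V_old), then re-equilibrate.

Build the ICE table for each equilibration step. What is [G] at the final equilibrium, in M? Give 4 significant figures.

[G]_eq = 0.1915 M

Q₀ = 0.002776 vs Keq = 25.86 ⇒ Q<K, forward
Step 1:
                   C          G
  init        0.7481    0.03409
  Δ          -0.5619     0.3746
  eq          0.1862     0.4087
  solve Keq expr → x = 0.1873; check Q = 25.86
Then change container volume by factor 2 (V_new/V_old).
Step 2:
                   C          G
  init       0.09311     0.2043
  Δ          0.01924   -0.01283
  eq          0.1124     0.1915
  solve Keq expr → x = -0.006413; check Q = 25.86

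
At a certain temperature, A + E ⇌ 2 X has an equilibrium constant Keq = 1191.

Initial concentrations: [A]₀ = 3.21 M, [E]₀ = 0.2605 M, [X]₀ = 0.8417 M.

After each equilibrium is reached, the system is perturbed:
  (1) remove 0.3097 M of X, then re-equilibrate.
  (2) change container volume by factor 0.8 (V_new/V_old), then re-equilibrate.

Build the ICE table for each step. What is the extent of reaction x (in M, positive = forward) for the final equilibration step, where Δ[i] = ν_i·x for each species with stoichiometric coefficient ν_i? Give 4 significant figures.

x = 0 M

Q₀ = 0.8472 vs Keq = 1191 ⇒ Q<K, forward
Step 1:
                    A           E           X
  I              3.21      0.2605      0.8417
  C             -0.26       -0.26      0.5199
  E              2.95  5.2770e-04       1.362
  solve Keq expr → x = 0.26; check Q = 1191
Then remove 0.3097 M of X.
Step 2:
                    A           E           X
  I              2.95  5.2770e-04       1.052
  C       -2.1247e-04 -2.1247e-04  4.2494e-04
  E              2.95  3.1523e-04       1.052
  solve Keq expr → x = 2.1247e-04; check Q = 1191
Then change container volume by factor 0.8 (V_new/V_old).
Step 3:
                    A           E           X
  I             3.687  3.9404e-04       1.315
  C                 0           0           0
  E             3.687  3.9404e-04       1.315
  solve Keq expr → x = 0; check Q = 1191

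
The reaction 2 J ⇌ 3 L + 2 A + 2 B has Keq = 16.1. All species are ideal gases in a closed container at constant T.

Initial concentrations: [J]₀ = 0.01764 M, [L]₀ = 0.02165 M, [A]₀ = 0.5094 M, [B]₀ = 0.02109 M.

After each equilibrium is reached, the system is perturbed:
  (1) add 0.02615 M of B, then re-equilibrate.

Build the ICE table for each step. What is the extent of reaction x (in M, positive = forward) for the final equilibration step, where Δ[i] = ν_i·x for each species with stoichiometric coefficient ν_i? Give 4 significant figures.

Q₀ = 3.7640e-06 vs Keq = 16.1 ⇒ Q<K, forward
Step 1:
                  J         L         A         B
  Initial   0.01764   0.02165    0.5094   0.02109
  Change   -0.01759   0.02638   0.01759   0.01759
  Equil   5.3469e-05   0.04803     0.527   0.03868
  solve Keq expr → x = 0.008793; check Q = 16.1
Then add 0.02615 M of B.
Step 2:
                  J         L         A         B
  Initial 5.3469e-05   0.04803     0.527   0.06483
  Change  3.5945e-05 -5.3917e-05 -3.5945e-05 -3.5945e-05
  Equil   8.9414e-05   0.04798     0.527   0.06479
  solve Keq expr → x = -1.7972e-05; check Q = 16.1

x = -1.7972e-05 M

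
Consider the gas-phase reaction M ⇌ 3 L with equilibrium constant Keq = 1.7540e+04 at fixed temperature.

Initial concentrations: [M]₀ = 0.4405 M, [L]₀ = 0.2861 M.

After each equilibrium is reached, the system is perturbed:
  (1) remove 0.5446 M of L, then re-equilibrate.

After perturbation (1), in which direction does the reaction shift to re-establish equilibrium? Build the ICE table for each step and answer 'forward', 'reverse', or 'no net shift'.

Q₀ = 0.05316 vs Keq = 1.7540e+04 ⇒ Q<K, forward
Step 1:
                  M         L
  init       0.4405    0.2861
  Δ         -0.4403     1.321
  eq      2.3655e-04     1.607
  solve Keq expr → x = 0.4403; check Q = 1.7540e+04
Then remove 0.5446 M of L.
Step 2:
                  M         L
  init    2.3655e-04     1.062
  Δ       -1.6811e-04 5.0434e-04
  eq      6.8441e-05     1.063
  solve Keq expr → x = 1.6811e-04; check Q = 1.7540e+04

Direction: forward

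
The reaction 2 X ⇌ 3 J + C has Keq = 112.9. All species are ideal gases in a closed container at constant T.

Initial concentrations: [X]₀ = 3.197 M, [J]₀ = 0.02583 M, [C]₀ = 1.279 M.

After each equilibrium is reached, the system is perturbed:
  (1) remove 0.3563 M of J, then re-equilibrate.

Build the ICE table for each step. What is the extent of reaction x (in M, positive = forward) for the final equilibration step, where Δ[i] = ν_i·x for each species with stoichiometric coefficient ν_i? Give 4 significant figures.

Q₀ = 2.1565e-06 vs Keq = 112.9 ⇒ Q<K, forward
Step 1:
                  X         J         C
  I           3.197   0.02583     1.279
  C          -2.269     3.403     1.134
  E          0.9283     3.429     2.413
  solve Keq expr → x = 1.134; check Q = 112.9
Then remove 0.3563 M of J.
Step 2:
                  X         J         C
  I          0.9283     3.073     2.413
  C        -0.08441    0.1266   0.04221
  E          0.8439     3.199     2.456
  solve Keq expr → x = 0.04221; check Q = 112.9

x = 0.04221 M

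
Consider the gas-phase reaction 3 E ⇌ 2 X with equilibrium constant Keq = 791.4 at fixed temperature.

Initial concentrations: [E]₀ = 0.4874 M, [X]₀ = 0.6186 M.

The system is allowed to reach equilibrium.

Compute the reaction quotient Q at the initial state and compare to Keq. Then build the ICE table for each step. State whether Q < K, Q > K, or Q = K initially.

Q₀ = 3.305 vs Keq = 791.4 ⇒ Q<K, forward
Step 1:
                  E         X
  Initial    0.4874    0.6186
  Change    -0.3883    0.2589
  Equil     0.09909    0.8775
  solve Keq expr → x = 0.1294; check Q = 791.4

Q₀ = 3.305; Q < K (proceeds forward)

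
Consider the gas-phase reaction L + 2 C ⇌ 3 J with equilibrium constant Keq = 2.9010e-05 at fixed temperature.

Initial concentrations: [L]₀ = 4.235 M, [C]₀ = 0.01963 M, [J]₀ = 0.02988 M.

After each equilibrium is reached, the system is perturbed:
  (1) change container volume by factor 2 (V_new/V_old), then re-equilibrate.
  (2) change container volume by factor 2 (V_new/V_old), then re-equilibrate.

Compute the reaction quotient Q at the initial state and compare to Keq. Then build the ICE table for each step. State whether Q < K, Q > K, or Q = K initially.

Q₀ = 0.01635; Q > K (proceeds reverse)

Q₀ = 0.01635 vs Keq = 2.9010e-05 ⇒ Q>K, reverse
Step 1:
                   L          C          J
  I            4.235    0.01963    0.02988
  C         0.008154    0.01631   -0.02446
  E            4.243    0.03594   0.005417
  solve Keq expr → x = -0.008154; check Q = 2.9010e-05
Then change container volume by factor 2 (V_new/V_old).
Step 2:
                   L          C          J
  I            2.122    0.01797   0.002709
  C                0          0          0
  E            2.122    0.01797   0.002709
  solve Keq expr → x = 0; check Q = 2.9010e-05
Then change container volume by factor 2 (V_new/V_old).
Step 3:
                   L          C          J
  I            1.061   0.008985   0.001354
  C                0          0          0
  E            1.061   0.008985   0.001354
  solve Keq expr → x = 0; check Q = 2.9010e-05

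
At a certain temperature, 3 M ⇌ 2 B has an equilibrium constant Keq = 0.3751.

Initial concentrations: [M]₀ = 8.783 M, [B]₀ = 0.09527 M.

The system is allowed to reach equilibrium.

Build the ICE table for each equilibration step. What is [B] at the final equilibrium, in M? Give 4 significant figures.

Q₀ = 1.3396e-05 vs Keq = 0.3751 ⇒ Q<K, forward
Step 1:
                  M         B
  init        8.783   0.09527
  Δ          -5.449     3.633
  eq          3.334     3.728
  solve Keq expr → x = 1.816; check Q = 0.3751

[B]_eq = 3.728 M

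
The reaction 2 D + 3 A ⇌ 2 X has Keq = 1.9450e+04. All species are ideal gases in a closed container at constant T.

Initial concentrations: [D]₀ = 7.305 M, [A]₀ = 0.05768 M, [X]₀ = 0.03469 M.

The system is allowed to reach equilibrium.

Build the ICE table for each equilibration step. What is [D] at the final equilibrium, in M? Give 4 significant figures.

[D]_eq = 7.268 M

Q₀ = 0.1175 vs Keq = 1.9450e+04 ⇒ Q<K, forward
Step 1:
                  D         A         X
  I           7.305   0.05768   0.03469
  C        -0.03731  -0.05596   0.03731
  E           7.268  0.001715     0.072
  solve Keq expr → x = 0.01865; check Q = 1.9450e+04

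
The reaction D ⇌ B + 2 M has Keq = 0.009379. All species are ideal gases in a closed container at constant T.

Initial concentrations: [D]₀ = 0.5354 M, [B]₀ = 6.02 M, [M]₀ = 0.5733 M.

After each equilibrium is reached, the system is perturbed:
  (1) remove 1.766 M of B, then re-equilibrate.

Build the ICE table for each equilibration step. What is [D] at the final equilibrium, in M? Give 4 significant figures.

[D]_eq = 0.8004 M

Q₀ = 3.696 vs Keq = 0.009379 ⇒ Q>K, reverse
Step 1:
                   D          B          M
  init        0.5354       6.02     0.5733
  Δ           0.2685    -0.2685    -0.5371
  eq          0.8039      5.751    0.03621
  solve Keq expr → x = -0.2685; check Q = 0.009379
Then remove 1.766 M of B.
Step 2:
                   D          B          M
  init        0.8039      3.985    0.03621
  Δ        -0.003586   0.003586   0.007172
  eq          0.8004      3.989    0.04338
  solve Keq expr → x = 0.003586; check Q = 0.009379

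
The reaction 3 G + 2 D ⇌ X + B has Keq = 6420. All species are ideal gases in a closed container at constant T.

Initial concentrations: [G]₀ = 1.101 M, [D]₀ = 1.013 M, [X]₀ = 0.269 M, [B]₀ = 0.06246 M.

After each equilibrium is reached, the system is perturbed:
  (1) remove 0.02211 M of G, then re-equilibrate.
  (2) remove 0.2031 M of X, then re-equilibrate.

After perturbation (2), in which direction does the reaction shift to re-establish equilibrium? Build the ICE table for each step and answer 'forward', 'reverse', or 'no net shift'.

Direction: forward

Q₀ = 0.01227 vs Keq = 6420 ⇒ Q<K, forward
Step 1:
                    G           D           X           B
  init          1.101       1.013       0.269     0.06246
  Δ             -1.03     -0.6865      0.3432      0.3432
  eq          0.07132      0.3265      0.6122      0.4057
  solve Keq expr → x = 0.3432; check Q = 6420
Then remove 0.02211 M of G.
Step 2:
                    G           D           X           B
  init        0.04921      0.3265      0.6122      0.4057
  Δ           0.01964     0.01309   -0.006547   -0.006547
  eq          0.06885      0.3396      0.6057      0.3991
  solve Keq expr → x = -0.006547; check Q = 6420
Then remove 0.2031 M of X.
Step 3:
                    G           D           X           B
  init        0.06885      0.3396      0.4026      0.3991
  Δ         -0.007873   -0.005248    0.002624    0.002624
  eq          0.06098      0.3344      0.4052      0.4018
  solve Keq expr → x = 0.002624; check Q = 6420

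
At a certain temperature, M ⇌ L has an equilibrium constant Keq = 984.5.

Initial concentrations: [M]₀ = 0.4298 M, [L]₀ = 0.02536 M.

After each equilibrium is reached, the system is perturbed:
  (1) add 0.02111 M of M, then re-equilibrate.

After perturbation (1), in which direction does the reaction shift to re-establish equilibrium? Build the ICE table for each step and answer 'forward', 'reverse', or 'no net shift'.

Q₀ = 0.059 vs Keq = 984.5 ⇒ Q<K, forward
Step 1:
                    M           L
  init         0.4298     0.02536
  Δ           -0.4293      0.4293
  eq       4.6186e-04      0.4547
  solve Keq expr → x = 0.4293; check Q = 984.5
Then add 0.02111 M of M.
Step 2:
                    M           L
  init        0.02157      0.4547
  Δ          -0.02109     0.02109
  eq       4.8328e-04      0.4758
  solve Keq expr → x = 0.02109; check Q = 984.5

Direction: forward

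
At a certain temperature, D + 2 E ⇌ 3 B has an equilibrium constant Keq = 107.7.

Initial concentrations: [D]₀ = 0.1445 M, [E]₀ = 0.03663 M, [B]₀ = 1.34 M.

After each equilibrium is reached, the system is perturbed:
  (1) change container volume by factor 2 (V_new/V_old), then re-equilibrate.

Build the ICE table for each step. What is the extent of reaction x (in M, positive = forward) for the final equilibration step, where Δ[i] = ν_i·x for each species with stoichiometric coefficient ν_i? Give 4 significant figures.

x = 0 M

Q₀ = 1.2410e+04 vs Keq = 107.7 ⇒ Q>K, reverse
Step 1:
                    D           E           B
  I            0.1445     0.03663        1.34
  C           0.09106      0.1821     -0.2732
  E            0.2356      0.2188       1.067
  solve Keq expr → x = -0.09106; check Q = 107.7
Then change container volume by factor 2 (V_new/V_old).
Step 2:
                    D           E           B
  I            0.1178      0.1094      0.5334
  C                 0           0           0
  E            0.1178      0.1094      0.5334
  solve Keq expr → x = 0; check Q = 107.7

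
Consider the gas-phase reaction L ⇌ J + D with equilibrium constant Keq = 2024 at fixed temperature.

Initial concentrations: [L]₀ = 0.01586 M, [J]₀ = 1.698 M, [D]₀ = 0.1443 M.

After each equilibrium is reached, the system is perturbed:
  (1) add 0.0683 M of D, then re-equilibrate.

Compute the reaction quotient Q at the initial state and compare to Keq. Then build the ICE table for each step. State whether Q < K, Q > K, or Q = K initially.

Q₀ = 15.45; Q < K (proceeds forward)

Q₀ = 15.45 vs Keq = 2024 ⇒ Q<K, forward
Step 1:
                    L           J           D
  init        0.01586       1.698      0.1443
  Δ          -0.01572     0.01572     0.01572
  eq       1.3549e-04       1.714        0.16
  solve Keq expr → x = 0.01572; check Q = 2024
Then add 0.0683 M of D.
Step 2:
                    L           J           D
  init     1.3549e-04       1.714      0.2283
  Δ        5.7774e-05 -5.7774e-05 -5.7774e-05
  eq       1.9327e-04       1.714      0.2283
  solve Keq expr → x = -5.7774e-05; check Q = 2024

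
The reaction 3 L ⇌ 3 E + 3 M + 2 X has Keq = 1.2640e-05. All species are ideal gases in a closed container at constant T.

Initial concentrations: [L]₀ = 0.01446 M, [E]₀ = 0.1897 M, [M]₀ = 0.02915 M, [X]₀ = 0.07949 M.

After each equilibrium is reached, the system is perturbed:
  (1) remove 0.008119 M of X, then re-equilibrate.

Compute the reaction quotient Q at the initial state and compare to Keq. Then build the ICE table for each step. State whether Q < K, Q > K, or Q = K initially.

Q₀ = 3.5338e-04 vs Keq = 1.2640e-05 ⇒ Q>K, reverse
Step 1:
                   L          E          M          X
  Initial    0.01446     0.1897    0.02915    0.07949
  Change     0.01049   -0.01049   -0.01049  -0.006996
  Equil      0.02495     0.1792    0.01866    0.07249
  solve Keq expr → x = -0.003498; check Q = 1.2640e-05
Then remove 0.008119 M of X.
Step 2:
                   L          E          M          X
  Initial    0.02495     0.1792    0.01866    0.06438
  Change  -7.4925e-04 7.4925e-04 7.4925e-04 4.9950e-04
  Equil       0.0242       0.18    0.01941    0.06487
  solve Keq expr → x = 2.4975e-04; check Q = 1.2640e-05

Q₀ = 3.5338e-04; Q > K (proceeds reverse)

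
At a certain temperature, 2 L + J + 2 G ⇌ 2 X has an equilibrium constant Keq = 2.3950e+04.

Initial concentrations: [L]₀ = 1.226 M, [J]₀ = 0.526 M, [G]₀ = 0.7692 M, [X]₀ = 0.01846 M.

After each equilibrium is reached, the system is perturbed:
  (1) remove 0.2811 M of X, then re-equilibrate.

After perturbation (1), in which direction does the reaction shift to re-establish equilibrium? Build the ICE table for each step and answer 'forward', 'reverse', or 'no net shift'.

Q₀ = 7.2848e-04 vs Keq = 2.3950e+04 ⇒ Q<K, forward
Step 1:
                    L           J           G           X
  I             1.226       0.526      0.7692     0.01846
  C           -0.7433     -0.3716     -0.7433      0.7433
  E            0.4827      0.1544     0.02595      0.7617
  solve Keq expr → x = 0.3716; check Q = 2.3950e+04
Then remove 0.2811 M of X.
Step 2:
                    L           J           G           X
  I            0.4827      0.1544     0.02595      0.4806
  C         -0.008727   -0.004363   -0.008727    0.008727
  E             0.474        0.15     0.01722      0.4893
  solve Keq expr → x = 0.004363; check Q = 2.3950e+04

Direction: forward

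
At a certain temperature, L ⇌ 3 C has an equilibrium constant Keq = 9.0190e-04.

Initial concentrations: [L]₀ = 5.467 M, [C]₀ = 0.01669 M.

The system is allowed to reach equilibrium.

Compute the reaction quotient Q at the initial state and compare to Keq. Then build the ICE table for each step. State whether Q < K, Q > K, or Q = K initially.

Q₀ = 8.5039e-07; Q < K (proceeds forward)

Q₀ = 8.5039e-07 vs Keq = 9.0190e-04 ⇒ Q<K, forward
Step 1:
                  L         C
  Initial     5.467   0.01669
  Change   -0.05099     0.153
  Equil       5.416    0.1697
  solve Keq expr → x = 0.05099; check Q = 9.0190e-04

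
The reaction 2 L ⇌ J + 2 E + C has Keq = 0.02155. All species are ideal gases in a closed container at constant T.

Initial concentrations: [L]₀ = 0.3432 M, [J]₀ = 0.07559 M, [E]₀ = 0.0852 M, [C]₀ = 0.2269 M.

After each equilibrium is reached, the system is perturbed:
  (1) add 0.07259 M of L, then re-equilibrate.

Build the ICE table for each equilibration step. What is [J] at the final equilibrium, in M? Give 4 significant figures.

Q₀ = 0.001057 vs Keq = 0.02155 ⇒ Q<K, forward
Step 1:
                  L         J         E         C
  I          0.3432   0.07559    0.0852    0.2269
  C         -0.1027   0.05134    0.1027   0.05134
  E          0.2405    0.1269    0.1879    0.2782
  solve Keq expr → x = 0.05134; check Q = 0.02155
Then add 0.07259 M of L.
Step 2:
                  L         J         E         C
  I          0.3131    0.1269    0.1879    0.2782
  C        -0.02377   0.01189   0.02377   0.01189
  E          0.2893    0.1388    0.2117    0.2901
  solve Keq expr → x = 0.01189; check Q = 0.02155

[J]_eq = 0.1388 M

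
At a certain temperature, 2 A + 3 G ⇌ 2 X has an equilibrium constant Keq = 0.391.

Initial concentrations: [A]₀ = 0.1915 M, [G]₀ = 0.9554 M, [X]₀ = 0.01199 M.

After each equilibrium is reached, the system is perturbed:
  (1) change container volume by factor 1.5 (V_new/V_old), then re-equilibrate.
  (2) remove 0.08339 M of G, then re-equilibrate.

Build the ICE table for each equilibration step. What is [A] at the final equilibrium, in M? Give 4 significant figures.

[A]_eq = 0.1095 M

Q₀ = 0.004495 vs Keq = 0.391 ⇒ Q<K, forward
Step 1:
                    A           G           X
  Initial      0.1915      0.9554     0.01199
  Change     -0.05655    -0.08483     0.05655
  Equil        0.1349      0.8706     0.06854
  solve Keq expr → x = 0.02828; check Q = 0.391
Then change container volume by factor 1.5 (V_new/V_old).
Step 2:
                    A           G           X
  Initial     0.08997      0.5804     0.04569
  Change      0.01498     0.02247    -0.01498
  Equil        0.1049      0.6028     0.03072
  solve Keq expr → x = -0.00749; check Q = 0.391
Then remove 0.08339 M of G.
Step 3:
                    A           G           X
  Initial      0.1049      0.5195     0.03072
  Change     0.004569    0.006853   -0.004569
  Equil        0.1095      0.5263     0.02615
  solve Keq expr → x = -0.002284; check Q = 0.391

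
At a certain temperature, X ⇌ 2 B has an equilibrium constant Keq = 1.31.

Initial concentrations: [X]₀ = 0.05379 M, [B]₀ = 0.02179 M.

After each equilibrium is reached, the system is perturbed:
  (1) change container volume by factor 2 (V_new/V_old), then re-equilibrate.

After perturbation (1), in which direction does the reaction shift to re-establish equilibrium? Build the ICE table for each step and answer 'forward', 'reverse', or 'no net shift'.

Q₀ = 0.008827 vs Keq = 1.31 ⇒ Q<K, forward
Step 1:
                    X           B
  init        0.05379     0.02179
  Δ          -0.04444     0.08888
  eq          0.00935      0.1107
  solve Keq expr → x = 0.04444; check Q = 1.31
Then change container volume by factor 2 (V_new/V_old).
Step 2:
                    X           B
  init       0.004675     0.05534
  Δ         -0.001989    0.003978
  eq         0.002686     0.05931
  solve Keq expr → x = 0.001989; check Q = 1.31

Direction: forward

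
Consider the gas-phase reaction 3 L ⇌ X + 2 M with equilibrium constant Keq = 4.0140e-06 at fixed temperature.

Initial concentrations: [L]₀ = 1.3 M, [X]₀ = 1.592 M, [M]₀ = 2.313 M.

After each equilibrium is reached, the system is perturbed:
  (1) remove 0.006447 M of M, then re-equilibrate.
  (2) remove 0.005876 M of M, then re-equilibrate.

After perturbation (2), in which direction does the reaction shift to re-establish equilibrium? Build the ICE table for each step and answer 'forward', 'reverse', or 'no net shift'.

Direction: forward

Q₀ = 3.877 vs Keq = 4.0140e-06 ⇒ Q>K, reverse
Step 1:
                  L         X         M
  I             1.3     1.592     2.313
  C           3.424    -1.141    -2.282
  E           4.724    0.4508   0.03063
  solve Keq expr → x = -1.141; check Q = 4.0140e-06
Then remove 0.006447 M of M.
Step 2:
                  L         X         M
  I           4.724    0.4508   0.02419
  C       -0.009376  0.003125  0.006251
  E           4.714    0.4539   0.03044
  solve Keq expr → x = 0.003125; check Q = 4.0140e-06
Then remove 0.005876 M of M.
Step 3:
                  L         X         M
  I           4.714    0.4539   0.02456
  C       -0.008548  0.002849  0.005698
  E           4.706    0.4568   0.03026
  solve Keq expr → x = 0.002849; check Q = 4.0140e-06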